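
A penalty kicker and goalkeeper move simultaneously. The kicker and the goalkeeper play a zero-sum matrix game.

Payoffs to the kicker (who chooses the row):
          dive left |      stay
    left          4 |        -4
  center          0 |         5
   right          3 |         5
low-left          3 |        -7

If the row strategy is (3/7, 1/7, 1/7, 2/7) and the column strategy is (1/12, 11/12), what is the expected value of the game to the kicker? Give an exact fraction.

Against (1/12, 11/12), each row's expected payoff is left: -10/3; center: 55/12; right: 29/6; low-left: -37/6.
Taking the (3/7, 1/7, 1/7, 2/7)-weighted average: (3/7)·(-10/3) + (1/7)·(55/12) + (1/7)·(29/6) + (2/7)·(-37/6) = -155/84.

-155/84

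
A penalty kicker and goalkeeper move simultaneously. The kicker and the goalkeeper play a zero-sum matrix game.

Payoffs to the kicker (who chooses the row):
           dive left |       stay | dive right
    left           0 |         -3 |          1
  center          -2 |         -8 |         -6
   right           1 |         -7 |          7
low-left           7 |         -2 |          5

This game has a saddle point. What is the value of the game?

-2

Row minima: -3, -8, -7, -2 → the kicker's maximin is -2.
Column maxima: 7, -2, 7 → the goalkeeper's minimax is -2.
They coincide at (low-left, stay), so the value is -2.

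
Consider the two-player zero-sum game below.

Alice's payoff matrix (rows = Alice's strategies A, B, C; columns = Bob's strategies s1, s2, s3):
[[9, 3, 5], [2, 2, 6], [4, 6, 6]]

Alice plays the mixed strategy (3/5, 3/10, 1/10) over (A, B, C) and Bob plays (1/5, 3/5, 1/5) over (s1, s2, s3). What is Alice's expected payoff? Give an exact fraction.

104/25

Against (1/5, 3/5, 1/5), each row's expected payoff is A: 23/5; B: 14/5; C: 28/5.
Taking the (3/5, 3/10, 1/10)-weighted average: (3/5)·(23/5) + (3/10)·(14/5) + (1/10)·(28/5) = 104/25.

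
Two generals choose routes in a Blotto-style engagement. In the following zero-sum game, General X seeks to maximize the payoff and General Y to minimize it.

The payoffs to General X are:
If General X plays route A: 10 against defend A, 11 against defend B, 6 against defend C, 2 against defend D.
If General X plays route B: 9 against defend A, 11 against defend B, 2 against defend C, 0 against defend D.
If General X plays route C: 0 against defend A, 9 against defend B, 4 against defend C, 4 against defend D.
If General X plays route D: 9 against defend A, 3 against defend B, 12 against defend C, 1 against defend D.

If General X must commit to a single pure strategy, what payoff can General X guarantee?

The worst-case payoff for each row is route A: 2, route B: 0, route C: 0, route D: 1.
The best of these is 2.

2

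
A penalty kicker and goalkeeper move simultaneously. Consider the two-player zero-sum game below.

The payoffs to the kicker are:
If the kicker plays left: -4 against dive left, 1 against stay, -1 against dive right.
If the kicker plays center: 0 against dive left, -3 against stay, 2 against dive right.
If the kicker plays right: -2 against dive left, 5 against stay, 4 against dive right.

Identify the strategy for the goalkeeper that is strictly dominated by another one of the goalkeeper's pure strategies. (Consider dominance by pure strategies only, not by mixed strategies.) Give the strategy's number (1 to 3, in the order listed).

The goalkeeper prefers columns that give the kicker less. Compare dive right with dive left: -4 < -1, 0 < 2, -2 < 4.
So dive left strictly dominates dive right for the goalkeeper; dive right is strictly dominated.

3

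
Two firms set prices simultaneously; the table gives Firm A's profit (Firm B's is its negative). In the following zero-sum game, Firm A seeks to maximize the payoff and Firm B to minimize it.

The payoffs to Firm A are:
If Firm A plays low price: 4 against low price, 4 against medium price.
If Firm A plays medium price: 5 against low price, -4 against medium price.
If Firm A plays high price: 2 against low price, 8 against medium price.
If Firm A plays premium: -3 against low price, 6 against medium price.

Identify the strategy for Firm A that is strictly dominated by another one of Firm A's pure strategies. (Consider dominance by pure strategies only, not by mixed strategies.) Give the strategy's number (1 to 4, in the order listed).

Compare premium with high price: 2 > -3, 8 > 6.
So high price strictly dominates premium for Firm A; premium is strictly dominated.

4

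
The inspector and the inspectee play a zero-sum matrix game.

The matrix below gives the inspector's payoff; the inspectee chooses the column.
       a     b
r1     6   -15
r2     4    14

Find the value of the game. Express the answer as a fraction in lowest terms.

144/31

Row minima are -15 and 4, so the inspector's maximin is 4; column maxima are 6 and 14, so the inspectee's minimax is 6. These differ, so the equilibrium is in mixed strategies.
Let the inspector play r1 with probability p. The inspectee is indifferent when 6p + 4(1−p) = −15p + 14(1−p), giving p = 10/31.
Let the inspectee play a with probability q. The inspector is indifferent when 6q − 15(1−q) = 4q + 14(1−q), giving q = 29/31.
The value is 6·(29/31) + (-15)·(2/31) = 144/31.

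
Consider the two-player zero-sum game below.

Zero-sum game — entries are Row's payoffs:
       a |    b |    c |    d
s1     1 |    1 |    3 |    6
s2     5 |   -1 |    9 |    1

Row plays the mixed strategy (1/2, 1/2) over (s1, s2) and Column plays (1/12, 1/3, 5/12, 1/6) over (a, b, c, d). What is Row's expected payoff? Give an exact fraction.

10/3

Against (1/12, 1/3, 5/12, 1/6), each row's expected payoff is s1: 8/3; s2: 4.
Taking the (1/2, 1/2)-weighted average: (1/2)·(8/3) + (1/2)·(4) = 10/3.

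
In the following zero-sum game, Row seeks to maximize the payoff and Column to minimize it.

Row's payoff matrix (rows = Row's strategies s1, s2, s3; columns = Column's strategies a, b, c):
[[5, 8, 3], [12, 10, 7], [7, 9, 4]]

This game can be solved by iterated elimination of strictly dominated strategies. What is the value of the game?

Column b is strictly dominated by c for Column (3<8, 7<10, 4<9); eliminate b.
Row s1 is strictly dominated by row s2 (12>5, 7>3); eliminate s1.
Column a is strictly dominated by c for Column (7<12, 4<7); eliminate a.
Row s3 is strictly dominated by row s2 (7>4); eliminate s3.
Only (s2, c) remains, with payoff 7.

7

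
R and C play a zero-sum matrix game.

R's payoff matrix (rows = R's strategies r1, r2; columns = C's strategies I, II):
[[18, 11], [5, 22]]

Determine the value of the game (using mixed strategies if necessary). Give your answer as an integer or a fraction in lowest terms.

Row minima are 11 and 5, so R's maximin is 11; column maxima are 18 and 22, so C's minimax is 18. These differ, so the equilibrium is in mixed strategies.
Let R play r1 with probability p. C is indifferent when 18p + 5(1−p) = 11p + 22(1−p), giving p = 17/24.
Let C play I with probability q. R is indifferent when 18q + 11(1−q) = 5q + 22(1−q), giving q = 11/24.
The value is 18·(11/24) + (11)·(13/24) = 341/24.

341/24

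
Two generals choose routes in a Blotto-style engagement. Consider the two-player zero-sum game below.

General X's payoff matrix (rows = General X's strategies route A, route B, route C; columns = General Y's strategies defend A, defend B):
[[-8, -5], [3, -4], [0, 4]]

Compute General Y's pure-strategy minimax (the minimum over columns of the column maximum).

The worst case (largest entry) in each column is defend A: 3, defend B: 4.
The best (smallest) of these is 3.

3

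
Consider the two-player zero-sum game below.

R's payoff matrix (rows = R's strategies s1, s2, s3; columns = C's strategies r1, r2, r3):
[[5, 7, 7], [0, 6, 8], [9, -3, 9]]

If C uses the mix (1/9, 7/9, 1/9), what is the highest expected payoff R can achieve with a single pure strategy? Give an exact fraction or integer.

s1: (5)·(1/9) + (7)·(7/9) + (7)·(1/9) = 61/9.
s2: (0)·(1/9) + (6)·(7/9) + (8)·(1/9) = 50/9.
s3: (9)·(1/9) + (-3)·(7/9) + (9)·(1/9) = -1/3.
The best pure response is s1 with expected payoff 61/9.

61/9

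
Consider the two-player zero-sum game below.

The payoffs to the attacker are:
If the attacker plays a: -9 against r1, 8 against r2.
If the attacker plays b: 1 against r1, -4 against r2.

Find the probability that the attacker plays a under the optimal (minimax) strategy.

Row minima are -9 and -4, so the attacker's maximin is -4; column maxima are 1 and 8, so the defender's minimax is 1. These differ, so the equilibrium is in mixed strategies.
Let the attacker play a with probability p. The defender is indifferent when −9p + (1−p) = 8p − 4(1−p), giving p = 5/22.

5/22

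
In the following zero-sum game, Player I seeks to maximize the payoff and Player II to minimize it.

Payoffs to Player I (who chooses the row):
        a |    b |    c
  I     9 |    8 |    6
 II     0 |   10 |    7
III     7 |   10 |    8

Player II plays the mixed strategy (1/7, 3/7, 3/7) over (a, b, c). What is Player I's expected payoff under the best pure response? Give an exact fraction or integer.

I: (9)·(1/7) + (8)·(3/7) + (6)·(3/7) = 51/7.
II: (0)·(1/7) + (10)·(3/7) + (7)·(3/7) = 51/7.
III: (7)·(1/7) + (10)·(3/7) + (8)·(3/7) = 61/7.
The best pure response is III with expected payoff 61/7.

61/7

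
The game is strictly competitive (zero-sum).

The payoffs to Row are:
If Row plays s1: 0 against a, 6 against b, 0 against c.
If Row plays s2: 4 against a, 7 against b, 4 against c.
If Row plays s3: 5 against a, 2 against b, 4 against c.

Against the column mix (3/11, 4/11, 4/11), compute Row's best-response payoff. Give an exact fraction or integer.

56/11

s1: (0)·(3/11) + (6)·(4/11) + (0)·(4/11) = 24/11.
s2: (4)·(3/11) + (7)·(4/11) + (4)·(4/11) = 56/11.
s3: (5)·(3/11) + (2)·(4/11) + (4)·(4/11) = 39/11.
The best pure response is s2 with expected payoff 56/11.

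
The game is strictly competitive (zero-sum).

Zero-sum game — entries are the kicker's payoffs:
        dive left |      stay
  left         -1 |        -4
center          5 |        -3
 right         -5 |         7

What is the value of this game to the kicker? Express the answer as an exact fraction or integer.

1

Row left is strictly dominated by row center, so the kicker never plays it.
The remaining 2×2 game on (center, right) × (dive left, stay) has no saddle point. Let the kicker play center with probability p; indifference gives 5p − 5(1−p) = −3p + 7(1−p), so p = 3/5.
Similarly the goalkeeper's optimal q on dive left is 1/2, and the value is 5·(1/2) + (-3)·(1/2) = 1.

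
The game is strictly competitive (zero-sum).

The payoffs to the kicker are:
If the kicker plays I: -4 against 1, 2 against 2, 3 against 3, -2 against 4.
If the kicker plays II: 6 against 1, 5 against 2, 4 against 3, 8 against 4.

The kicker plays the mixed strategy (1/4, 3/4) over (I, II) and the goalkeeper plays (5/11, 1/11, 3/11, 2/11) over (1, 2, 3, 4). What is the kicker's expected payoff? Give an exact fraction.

Against (5/11, 1/11, 3/11, 2/11), each row's expected payoff is I: -13/11; II: 63/11.
Taking the (1/4, 3/4)-weighted average: (1/4)·(-13/11) + (3/4)·(63/11) = 4.

4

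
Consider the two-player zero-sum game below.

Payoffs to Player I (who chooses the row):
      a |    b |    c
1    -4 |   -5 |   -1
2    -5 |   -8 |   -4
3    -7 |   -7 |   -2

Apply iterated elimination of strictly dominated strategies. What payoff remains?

Row 2 is strictly dominated by row 1 (-4>-5, -5>-8, -1>-4); eliminate 2.
Column c is strictly dominated by a for Player II (-4<-1, -7<-2); eliminate c.
Row 3 is strictly dominated by row 1 (-4>-7, -5>-7); eliminate 3.
Column a is strictly dominated by b for Player II (-5<-4); eliminate a.
Only (1, b) remains, with payoff -5.

-5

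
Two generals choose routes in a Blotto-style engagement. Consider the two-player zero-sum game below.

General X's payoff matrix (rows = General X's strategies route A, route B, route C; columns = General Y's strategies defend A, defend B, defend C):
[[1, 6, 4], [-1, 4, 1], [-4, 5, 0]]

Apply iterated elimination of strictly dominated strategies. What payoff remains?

1

Row route B is strictly dominated by row route A (1>-1, 6>4, 4>1); eliminate route B.
Row route C is strictly dominated by row route A (1>-4, 6>5, 4>0); eliminate route C.
Column defend C is strictly dominated by defend A for General Y (1<4); eliminate defend C.
Column defend B is strictly dominated by defend A for General Y (1<6); eliminate defend B.
Only (route A, defend A) remains, with payoff 1.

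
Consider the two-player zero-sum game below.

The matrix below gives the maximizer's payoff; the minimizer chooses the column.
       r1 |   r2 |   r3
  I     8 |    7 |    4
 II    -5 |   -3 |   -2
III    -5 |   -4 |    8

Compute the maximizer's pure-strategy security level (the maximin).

The worst-case payoff for each row is I: 4, II: -5, III: -5.
The best of these is 4.

4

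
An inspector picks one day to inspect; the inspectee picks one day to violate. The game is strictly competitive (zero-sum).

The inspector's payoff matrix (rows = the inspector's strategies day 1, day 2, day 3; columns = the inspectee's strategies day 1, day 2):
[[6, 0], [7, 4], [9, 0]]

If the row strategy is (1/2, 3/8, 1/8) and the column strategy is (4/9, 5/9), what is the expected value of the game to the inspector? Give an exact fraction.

Against (4/9, 5/9), each row's expected payoff is day 1: 8/3; day 2: 16/3; day 3: 4.
Taking the (1/2, 3/8, 1/8)-weighted average: (1/2)·(8/3) + (3/8)·(16/3) + (1/8)·(4) = 23/6.

23/6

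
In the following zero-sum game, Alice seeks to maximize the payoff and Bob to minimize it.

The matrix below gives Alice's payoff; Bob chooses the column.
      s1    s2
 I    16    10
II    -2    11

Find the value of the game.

196/19

Row minima are 10 and -2, so Alice's maximin is 10; column maxima are 16 and 11, so Bob's minimax is 11. These differ, so the equilibrium is in mixed strategies.
Let Alice play I with probability p. Bob is indifferent when 16p − 2(1−p) = 10p + 11(1−p), giving p = 13/19.
Let Bob play s1 with probability q. Alice is indifferent when 16q + 10(1−q) = −2q + 11(1−q), giving q = 1/19.
The value is 16·(1/19) + (10)·(18/19) = 196/19.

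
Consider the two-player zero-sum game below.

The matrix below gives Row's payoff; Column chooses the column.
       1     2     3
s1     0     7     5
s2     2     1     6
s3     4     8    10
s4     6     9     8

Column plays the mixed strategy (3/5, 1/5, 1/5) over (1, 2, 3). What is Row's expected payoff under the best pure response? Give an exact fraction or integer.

7

s1: (0)·(3/5) + (7)·(1/5) + (5)·(1/5) = 12/5.
s2: (2)·(3/5) + (1)·(1/5) + (6)·(1/5) = 13/5.
s3: (4)·(3/5) + (8)·(1/5) + (10)·(1/5) = 6.
s4: (6)·(3/5) + (9)·(1/5) + (8)·(1/5) = 7.
The best pure response is s4 with expected payoff 7.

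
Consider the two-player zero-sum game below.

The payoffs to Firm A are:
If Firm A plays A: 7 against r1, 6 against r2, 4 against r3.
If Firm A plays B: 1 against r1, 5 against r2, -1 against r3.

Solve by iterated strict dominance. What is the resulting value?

Column r2 is strictly dominated by r3 for Firm B (4<6, -1<5); eliminate r2.
Row B is strictly dominated by row A (7>1, 4>-1); eliminate B.
Column r1 is strictly dominated by r3 for Firm B (4<7); eliminate r1.
Only (A, r3) remains, with payoff 4.

4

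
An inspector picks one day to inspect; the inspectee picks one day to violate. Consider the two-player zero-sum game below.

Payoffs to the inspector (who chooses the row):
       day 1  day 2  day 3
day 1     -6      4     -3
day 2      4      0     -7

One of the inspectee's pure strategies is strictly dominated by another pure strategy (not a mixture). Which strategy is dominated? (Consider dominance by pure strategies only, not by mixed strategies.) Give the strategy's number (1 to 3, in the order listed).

The inspectee prefers columns that give the inspector less. Compare day 2 with day 3: -3 < 4, -7 < 0.
So day 3 strictly dominates day 2 for the inspectee; day 2 is strictly dominated.

2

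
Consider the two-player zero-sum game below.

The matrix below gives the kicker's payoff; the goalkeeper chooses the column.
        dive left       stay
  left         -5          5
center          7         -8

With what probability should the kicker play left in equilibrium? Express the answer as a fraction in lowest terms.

Row minima are -5 and -8, so the kicker's maximin is -5; column maxima are 7 and 5, so the goalkeeper's minimax is 5. These differ, so the equilibrium is in mixed strategies.
Let the kicker play left with probability p. The goalkeeper is indifferent when −5p + 7(1−p) = 5p − 8(1−p), giving p = 3/5.

3/5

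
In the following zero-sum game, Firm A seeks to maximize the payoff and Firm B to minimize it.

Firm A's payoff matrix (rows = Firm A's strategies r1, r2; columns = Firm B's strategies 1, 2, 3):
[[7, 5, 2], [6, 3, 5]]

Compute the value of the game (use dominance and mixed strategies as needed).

19/5

Column 1 is strictly dominated by 3 for Firm B (it gives Firm A more in every row).
The remaining 2×2 game on (r1, r2) × (2, 3) has no saddle point. Let Firm A play r1 with probability p; indifference gives 5p + 3(1−p) = 2p + 5(1−p), so p = 2/5.
Similarly Firm B's optimal q on 2 is 3/5, and the value is 5·(3/5) + (2)·(2/5) = 19/5.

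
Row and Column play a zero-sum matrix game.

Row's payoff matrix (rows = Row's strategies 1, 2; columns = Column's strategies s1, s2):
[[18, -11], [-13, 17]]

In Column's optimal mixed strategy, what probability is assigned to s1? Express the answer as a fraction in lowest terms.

28/59

Row minima are -11 and -13, so Row's maximin is -11; column maxima are 18 and 17, so Column's minimax is 17. These differ, so the equilibrium is in mixed strategies.
Let Column play s1 with probability q. Row is indifferent when 18q − 11(1−q) = −13q + 17(1−q), giving q = 28/59.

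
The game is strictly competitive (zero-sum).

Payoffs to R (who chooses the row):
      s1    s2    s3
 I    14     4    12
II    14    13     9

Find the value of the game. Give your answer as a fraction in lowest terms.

Column s1 is strictly dominated by s3 for C (it gives R more in every row).
The remaining 2×2 game on (I, II) × (s2, s3) has no saddle point. Let R play I with probability p; indifference gives 4p + 13(1−p) = 12p + 9(1−p), so p = 1/3.
Similarly C's optimal q on s2 is 1/4, and the value is 4·(1/4) + (12)·(3/4) = 10.

10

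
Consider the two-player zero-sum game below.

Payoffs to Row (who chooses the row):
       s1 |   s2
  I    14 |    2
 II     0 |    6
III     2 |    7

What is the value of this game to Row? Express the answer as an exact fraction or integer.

Row II is strictly dominated by row III, so Row never plays it.
The remaining 2×2 game on (I, III) × (s1, s2) has no saddle point. Let Row play I with probability p; indifference gives 14p + 2(1−p) = 2p + 7(1−p), so p = 5/17.
Similarly Column's optimal q on s1 is 5/17, and the value is 14·(5/17) + (2)·(12/17) = 94/17.

94/17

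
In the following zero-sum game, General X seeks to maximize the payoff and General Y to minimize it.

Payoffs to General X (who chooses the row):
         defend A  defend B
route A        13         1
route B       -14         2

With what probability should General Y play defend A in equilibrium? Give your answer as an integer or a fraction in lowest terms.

1/28

Row minima are 1 and -14, so General X's maximin is 1; column maxima are 13 and 2, so General Y's minimax is 2. These differ, so the equilibrium is in mixed strategies.
Let General Y play defend A with probability q. General X is indifferent when 13q + (1−q) = −14q + 2(1−q), giving q = 1/28.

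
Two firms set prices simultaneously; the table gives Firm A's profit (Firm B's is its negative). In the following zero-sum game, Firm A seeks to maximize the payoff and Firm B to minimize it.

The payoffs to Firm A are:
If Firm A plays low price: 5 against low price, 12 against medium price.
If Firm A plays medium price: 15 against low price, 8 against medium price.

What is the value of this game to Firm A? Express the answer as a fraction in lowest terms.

10

Row minima are 5 and 8, so Firm A's maximin is 8; column maxima are 15 and 12, so Firm B's minimax is 12. These differ, so the equilibrium is in mixed strategies.
Let Firm A play low price with probability p. Firm B is indifferent when 5p + 15(1−p) = 12p + 8(1−p), giving p = 1/2.
Let Firm B play low price with probability q. Firm A is indifferent when 5q + 12(1−q) = 15q + 8(1−q), giving q = 2/7.
The value is 5·(2/7) + (12)·(5/7) = 10.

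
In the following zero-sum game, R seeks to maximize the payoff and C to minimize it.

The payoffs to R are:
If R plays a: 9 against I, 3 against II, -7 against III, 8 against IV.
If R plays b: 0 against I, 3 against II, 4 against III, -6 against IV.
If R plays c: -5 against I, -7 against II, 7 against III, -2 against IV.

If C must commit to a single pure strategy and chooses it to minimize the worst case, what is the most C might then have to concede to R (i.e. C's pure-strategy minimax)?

The worst case (largest entry) in each column is I: 9, II: 3, III: 7, IV: 8.
The best (smallest) of these is 3.

3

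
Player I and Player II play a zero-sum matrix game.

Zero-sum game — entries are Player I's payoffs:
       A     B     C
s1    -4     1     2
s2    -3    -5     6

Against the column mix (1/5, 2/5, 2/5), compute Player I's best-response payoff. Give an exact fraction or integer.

2/5

s1: (-4)·(1/5) + (1)·(2/5) + (2)·(2/5) = 2/5.
s2: (-3)·(1/5) + (-5)·(2/5) + (6)·(2/5) = -1/5.
The best pure response is s1 with expected payoff 2/5.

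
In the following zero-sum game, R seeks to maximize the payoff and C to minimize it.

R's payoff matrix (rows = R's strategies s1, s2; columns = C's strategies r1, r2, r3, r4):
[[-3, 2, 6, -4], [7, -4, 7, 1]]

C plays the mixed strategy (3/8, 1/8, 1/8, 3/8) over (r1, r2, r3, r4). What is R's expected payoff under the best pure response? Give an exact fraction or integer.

27/8

s1: (-3)·(3/8) + (2)·(1/8) + (6)·(1/8) + (-4)·(3/8) = -13/8.
s2: (7)·(3/8) + (-4)·(1/8) + (7)·(1/8) + (1)·(3/8) = 27/8.
The best pure response is s2 with expected payoff 27/8.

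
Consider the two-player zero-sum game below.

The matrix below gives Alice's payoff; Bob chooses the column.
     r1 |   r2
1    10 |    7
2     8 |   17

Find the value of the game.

Row minima are 7 and 8, so Alice's maximin is 8; column maxima are 10 and 17, so Bob's minimax is 10. These differ, so the equilibrium is in mixed strategies.
Let Alice play 1 with probability p. Bob is indifferent when 10p + 8(1−p) = 7p + 17(1−p), giving p = 3/4.
Let Bob play r1 with probability q. Alice is indifferent when 10q + 7(1−q) = 8q + 17(1−q), giving q = 5/6.
The value is 10·(5/6) + (7)·(1/6) = 19/2.

19/2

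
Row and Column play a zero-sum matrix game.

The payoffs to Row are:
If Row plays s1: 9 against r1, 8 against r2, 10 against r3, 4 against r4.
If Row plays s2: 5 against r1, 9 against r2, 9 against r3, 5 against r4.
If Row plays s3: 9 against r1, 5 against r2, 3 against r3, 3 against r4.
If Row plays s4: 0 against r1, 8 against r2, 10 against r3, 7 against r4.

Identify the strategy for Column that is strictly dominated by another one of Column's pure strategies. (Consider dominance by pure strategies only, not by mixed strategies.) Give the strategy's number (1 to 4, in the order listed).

2

Column prefers columns that give Row less. Compare r2 with r4: 4 < 8, 5 < 9, 3 < 5, 7 < 8.
So r4 strictly dominates r2 for Column; r2 is strictly dominated.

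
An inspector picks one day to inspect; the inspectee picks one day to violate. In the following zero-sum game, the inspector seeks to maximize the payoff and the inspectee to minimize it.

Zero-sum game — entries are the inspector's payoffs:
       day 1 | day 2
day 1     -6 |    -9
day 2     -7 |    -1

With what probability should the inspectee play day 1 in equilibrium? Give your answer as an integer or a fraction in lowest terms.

8/9

Row minima are -9 and -7, so the inspector's maximin is -7; column maxima are -6 and -1, so the inspectee's minimax is -6. These differ, so the equilibrium is in mixed strategies.
Let the inspectee play day 1 with probability q. The inspector is indifferent when −6q − 9(1−q) = −7q − (1−q), giving q = 8/9.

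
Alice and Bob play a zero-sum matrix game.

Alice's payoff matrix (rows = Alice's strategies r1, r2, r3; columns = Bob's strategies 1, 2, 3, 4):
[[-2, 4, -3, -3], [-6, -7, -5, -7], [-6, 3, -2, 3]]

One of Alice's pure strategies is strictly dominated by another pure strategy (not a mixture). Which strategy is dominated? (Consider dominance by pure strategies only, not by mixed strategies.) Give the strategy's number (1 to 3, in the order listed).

Compare r2 with r1: -2 > -6, 4 > -7, -3 > -5, -3 > -7.
So r1 strictly dominates r2 for Alice; r2 is strictly dominated.

2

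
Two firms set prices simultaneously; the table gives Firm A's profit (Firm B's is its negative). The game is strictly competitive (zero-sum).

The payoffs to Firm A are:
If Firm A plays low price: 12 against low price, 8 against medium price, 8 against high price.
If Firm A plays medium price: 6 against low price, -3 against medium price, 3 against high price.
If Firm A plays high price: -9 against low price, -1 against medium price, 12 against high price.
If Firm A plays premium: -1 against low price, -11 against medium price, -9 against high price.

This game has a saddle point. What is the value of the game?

Row minima: 8, -3, -9, -11 → Firm A's maximin is 8.
Column maxima: 12, 8, 12 → Firm B's minimax is 8.
They coincide at (low price, medium price), so the value is 8.

8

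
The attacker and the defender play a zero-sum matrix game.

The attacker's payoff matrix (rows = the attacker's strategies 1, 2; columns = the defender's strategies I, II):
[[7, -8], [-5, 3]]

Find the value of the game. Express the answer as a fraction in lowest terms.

Row minima are -8 and -5, so the attacker's maximin is -5; column maxima are 7 and 3, so the defender's minimax is 3. These differ, so the equilibrium is in mixed strategies.
Let the attacker play 1 with probability p. The defender is indifferent when 7p − 5(1−p) = −8p + 3(1−p), giving p = 8/23.
Let the defender play I with probability q. The attacker is indifferent when 7q − 8(1−q) = −5q + 3(1−q), giving q = 11/23.
The value is 7·(11/23) + (-8)·(12/23) = -19/23.

-19/23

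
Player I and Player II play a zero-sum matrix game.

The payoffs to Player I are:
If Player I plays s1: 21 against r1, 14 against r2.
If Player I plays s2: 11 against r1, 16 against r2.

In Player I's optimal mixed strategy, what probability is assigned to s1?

5/12

Row minima are 14 and 11, so Player I's maximin is 14; column maxima are 21 and 16, so Player II's minimax is 16. These differ, so the equilibrium is in mixed strategies.
Let Player I play s1 with probability p. Player II is indifferent when 21p + 11(1−p) = 14p + 16(1−p), giving p = 5/12.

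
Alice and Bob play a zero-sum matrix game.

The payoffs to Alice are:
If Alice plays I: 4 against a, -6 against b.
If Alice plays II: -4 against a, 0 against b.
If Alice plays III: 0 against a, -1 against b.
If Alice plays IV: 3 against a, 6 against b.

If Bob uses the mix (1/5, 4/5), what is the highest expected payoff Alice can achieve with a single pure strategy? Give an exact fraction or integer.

I: (4)·(1/5) + (-6)·(4/5) = -4.
II: (-4)·(1/5) + (0)·(4/5) = -4/5.
III: (0)·(1/5) + (-1)·(4/5) = -4/5.
IV: (3)·(1/5) + (6)·(4/5) = 27/5.
The best pure response is IV with expected payoff 27/5.

27/5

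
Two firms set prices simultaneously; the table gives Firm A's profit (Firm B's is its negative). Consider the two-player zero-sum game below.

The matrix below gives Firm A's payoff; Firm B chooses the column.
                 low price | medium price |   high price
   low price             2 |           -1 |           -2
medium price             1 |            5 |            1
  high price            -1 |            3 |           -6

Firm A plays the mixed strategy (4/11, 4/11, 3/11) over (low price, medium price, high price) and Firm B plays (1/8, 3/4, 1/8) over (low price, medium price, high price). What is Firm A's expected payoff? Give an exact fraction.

Against (1/8, 3/4, 1/8), each row's expected payoff is low price: -3/4; medium price: 4; high price: 11/8.
Taking the (4/11, 4/11, 3/11)-weighted average: (4/11)·(-3/4) + (4/11)·(4) + (3/11)·(11/8) = 137/88.

137/88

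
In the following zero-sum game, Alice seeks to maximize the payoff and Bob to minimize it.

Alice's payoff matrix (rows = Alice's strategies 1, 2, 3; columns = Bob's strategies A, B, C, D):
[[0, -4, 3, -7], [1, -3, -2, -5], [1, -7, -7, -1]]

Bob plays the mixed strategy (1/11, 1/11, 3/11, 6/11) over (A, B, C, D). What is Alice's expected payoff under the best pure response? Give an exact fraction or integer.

1: (0)·(1/11) + (-4)·(1/11) + (3)·(3/11) + (-7)·(6/11) = -37/11.
2: (1)·(1/11) + (-3)·(1/11) + (-2)·(3/11) + (-5)·(6/11) = -38/11.
3: (1)·(1/11) + (-7)·(1/11) + (-7)·(3/11) + (-1)·(6/11) = -3.
The best pure response is 3 with expected payoff -3.

-3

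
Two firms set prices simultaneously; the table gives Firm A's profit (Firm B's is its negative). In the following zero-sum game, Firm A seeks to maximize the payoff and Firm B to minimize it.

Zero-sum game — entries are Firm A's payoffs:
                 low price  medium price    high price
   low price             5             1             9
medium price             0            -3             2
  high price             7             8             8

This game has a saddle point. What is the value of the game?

Row minima: 1, -3, 7 → Firm A's maximin is 7.
Column maxima: 7, 8, 9 → Firm B's minimax is 7.
They coincide at (high price, low price), so the value is 7.

7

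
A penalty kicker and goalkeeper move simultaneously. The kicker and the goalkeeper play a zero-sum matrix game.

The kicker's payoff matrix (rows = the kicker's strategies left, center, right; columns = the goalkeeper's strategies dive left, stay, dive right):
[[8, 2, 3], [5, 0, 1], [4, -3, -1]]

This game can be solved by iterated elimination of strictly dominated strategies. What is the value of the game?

2

Column dive left is strictly dominated by stay for the goalkeeper (2<8, 0<5, -3<4); eliminate dive left.
Column dive right is strictly dominated by stay for the goalkeeper (2<3, 0<1, -3<-1); eliminate dive right.
Row right is strictly dominated by row left (2>-3); eliminate right.
Row center is strictly dominated by row left (2>0); eliminate center.
Only (left, stay) remains, with payoff 2.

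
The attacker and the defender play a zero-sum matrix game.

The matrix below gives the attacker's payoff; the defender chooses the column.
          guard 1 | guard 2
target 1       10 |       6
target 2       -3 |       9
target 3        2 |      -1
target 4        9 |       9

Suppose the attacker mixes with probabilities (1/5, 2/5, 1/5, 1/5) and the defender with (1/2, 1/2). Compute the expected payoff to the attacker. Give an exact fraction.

Against (1/2, 1/2), each row's expected payoff is target 1: 8; target 2: 3; target 3: 1/2; target 4: 9.
Taking the (1/5, 2/5, 1/5, 1/5)-weighted average: (1/5)·(8) + (2/5)·(3) + (1/5)·(1/2) + (1/5)·(9) = 47/10.

47/10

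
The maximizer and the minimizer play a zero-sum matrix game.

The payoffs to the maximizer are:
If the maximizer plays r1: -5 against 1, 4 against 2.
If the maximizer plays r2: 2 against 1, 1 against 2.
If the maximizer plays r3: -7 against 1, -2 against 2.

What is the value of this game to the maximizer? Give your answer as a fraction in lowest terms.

Row r3 is strictly dominated by row r1, so the maximizer never plays it.
The remaining 2×2 game on (r1, r2) × (1, 2) has no saddle point. Let the maximizer play r1 with probability p; indifference gives −5p + 2(1−p) = 4p + (1−p), so p = 1/10.
Similarly the minimizer's optimal q on 1 is 3/10, and the value is -5·(3/10) + (4)·(7/10) = 13/10.

13/10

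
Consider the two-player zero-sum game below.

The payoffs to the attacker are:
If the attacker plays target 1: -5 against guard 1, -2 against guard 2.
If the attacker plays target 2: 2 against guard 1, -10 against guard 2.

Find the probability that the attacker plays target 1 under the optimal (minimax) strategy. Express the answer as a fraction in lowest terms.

4/5

Row minima are -5 and -10, so the attacker's maximin is -5; column maxima are 2 and -2, so the defender's minimax is -2. These differ, so the equilibrium is in mixed strategies.
Let the attacker play target 1 with probability p. The defender is indifferent when −5p + 2(1−p) = −2p − 10(1−p), giving p = 4/5.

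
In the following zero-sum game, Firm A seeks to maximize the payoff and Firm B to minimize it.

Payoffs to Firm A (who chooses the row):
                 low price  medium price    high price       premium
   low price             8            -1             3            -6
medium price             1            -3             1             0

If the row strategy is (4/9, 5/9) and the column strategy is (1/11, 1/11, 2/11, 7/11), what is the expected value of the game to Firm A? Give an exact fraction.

Against (1/11, 1/11, 2/11, 7/11), each row's expected payoff is low price: -29/11; medium price: 0.
Taking the (4/9, 5/9)-weighted average: (4/9)·(-29/11) + (5/9)·(0) = -116/99.

-116/99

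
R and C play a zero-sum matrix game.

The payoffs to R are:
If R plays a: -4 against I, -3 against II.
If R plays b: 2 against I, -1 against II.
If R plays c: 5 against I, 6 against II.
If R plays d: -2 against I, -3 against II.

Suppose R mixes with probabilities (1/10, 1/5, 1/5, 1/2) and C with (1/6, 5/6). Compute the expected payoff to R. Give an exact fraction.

-2/3

Against (1/6, 5/6), each row's expected payoff is a: -19/6; b: -1/2; c: 35/6; d: -17/6.
Taking the (1/10, 1/5, 1/5, 1/2)-weighted average: (1/10)·(-19/6) + (1/5)·(-1/2) + (1/5)·(35/6) + (1/2)·(-17/6) = -2/3.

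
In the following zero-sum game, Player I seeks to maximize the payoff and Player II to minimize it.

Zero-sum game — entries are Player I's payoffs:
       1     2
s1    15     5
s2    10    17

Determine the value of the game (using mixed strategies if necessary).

205/17

Row minima are 5 and 10, so Player I's maximin is 10; column maxima are 15 and 17, so Player II's minimax is 15. These differ, so the equilibrium is in mixed strategies.
Let Player I play s1 with probability p. Player II is indifferent when 15p + 10(1−p) = 5p + 17(1−p), giving p = 7/17.
Let Player II play 1 with probability q. Player I is indifferent when 15q + 5(1−q) = 10q + 17(1−q), giving q = 12/17.
The value is 15·(12/17) + (5)·(5/17) = 205/17.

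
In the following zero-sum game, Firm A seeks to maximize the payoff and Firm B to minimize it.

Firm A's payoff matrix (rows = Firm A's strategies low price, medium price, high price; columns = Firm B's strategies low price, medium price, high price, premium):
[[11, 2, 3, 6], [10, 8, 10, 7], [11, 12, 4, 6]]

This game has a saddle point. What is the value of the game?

Row minima: 2, 7, 4 → Firm A's maximin is 7.
Column maxima: 11, 12, 10, 7 → Firm B's minimax is 7.
They coincide at (medium price, premium), so the value is 7.

7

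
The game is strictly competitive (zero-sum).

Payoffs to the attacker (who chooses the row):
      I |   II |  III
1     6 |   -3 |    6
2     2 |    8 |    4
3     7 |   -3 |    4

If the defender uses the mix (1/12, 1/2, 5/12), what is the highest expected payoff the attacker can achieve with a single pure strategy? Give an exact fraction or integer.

35/6

1: (6)·(1/12) + (-3)·(1/2) + (6)·(5/12) = 3/2.
2: (2)·(1/12) + (8)·(1/2) + (4)·(5/12) = 35/6.
3: (7)·(1/12) + (-3)·(1/2) + (4)·(5/12) = 3/4.
The best pure response is 2 with expected payoff 35/6.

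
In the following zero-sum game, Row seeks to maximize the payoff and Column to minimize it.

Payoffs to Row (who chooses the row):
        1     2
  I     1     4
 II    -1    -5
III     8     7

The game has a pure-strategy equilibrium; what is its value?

Row minima: 1, -5, 7 → Row's maximin is 7.
Column maxima: 8, 7 → Column's minimax is 7.
They coincide at (III, 2), so the value is 7.

7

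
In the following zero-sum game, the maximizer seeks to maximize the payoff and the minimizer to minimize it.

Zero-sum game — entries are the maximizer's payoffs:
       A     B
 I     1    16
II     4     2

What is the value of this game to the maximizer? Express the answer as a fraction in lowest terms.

Row minima are 1 and 2, so the maximizer's maximin is 2; column maxima are 4 and 16, so the minimizer's minimax is 4. These differ, so the equilibrium is in mixed strategies.
Let the maximizer play I with probability p. The minimizer is indifferent when p + 4(1−p) = 16p + 2(1−p), giving p = 2/17.
Let the minimizer play A with probability q. The maximizer is indifferent when q + 16(1−q) = 4q + 2(1−q), giving q = 14/17.
The value is 1·(14/17) + (16)·(3/17) = 62/17.

62/17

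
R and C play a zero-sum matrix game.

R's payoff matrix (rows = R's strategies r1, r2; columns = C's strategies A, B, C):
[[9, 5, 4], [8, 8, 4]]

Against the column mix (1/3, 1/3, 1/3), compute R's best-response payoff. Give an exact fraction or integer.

20/3

r1: (9)·(1/3) + (5)·(1/3) + (4)·(1/3) = 6.
r2: (8)·(1/3) + (8)·(1/3) + (4)·(1/3) = 20/3.
The best pure response is r2 with expected payoff 20/3.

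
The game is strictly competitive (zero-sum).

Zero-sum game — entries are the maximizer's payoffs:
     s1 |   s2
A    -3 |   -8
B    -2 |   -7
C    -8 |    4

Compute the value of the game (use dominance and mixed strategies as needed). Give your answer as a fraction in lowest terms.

Row A is strictly dominated by row B, so the maximizer never plays it.
The remaining 2×2 game on (B, C) × (s1, s2) has no saddle point. Let the maximizer play B with probability p; indifference gives −2p − 8(1−p) = −7p + 4(1−p), so p = 12/17.
Similarly the minimizer's optimal q on s1 is 11/17, and the value is -2·(11/17) + (-7)·(6/17) = -64/17.

-64/17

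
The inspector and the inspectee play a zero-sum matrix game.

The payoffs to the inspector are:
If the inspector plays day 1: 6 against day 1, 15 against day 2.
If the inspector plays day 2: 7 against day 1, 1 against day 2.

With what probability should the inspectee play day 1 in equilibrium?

Row minima are 6 and 1, so the inspector's maximin is 6; column maxima are 7 and 15, so the inspectee's minimax is 7. These differ, so the equilibrium is in mixed strategies.
Let the inspectee play day 1 with probability q. The inspector is indifferent when 6q + 15(1−q) = 7q + (1−q), giving q = 14/15.

14/15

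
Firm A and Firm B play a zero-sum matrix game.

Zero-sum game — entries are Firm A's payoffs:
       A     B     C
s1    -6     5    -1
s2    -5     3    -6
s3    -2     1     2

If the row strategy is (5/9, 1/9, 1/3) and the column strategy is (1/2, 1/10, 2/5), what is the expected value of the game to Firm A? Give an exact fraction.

Against (1/2, 1/10, 2/5), each row's expected payoff is s1: -29/10; s2: -23/5; s3: -1/10.
Taking the (5/9, 1/9, 1/3)-weighted average: (5/9)·(-29/10) + (1/9)·(-23/5) + (1/3)·(-1/10) = -97/45.

-97/45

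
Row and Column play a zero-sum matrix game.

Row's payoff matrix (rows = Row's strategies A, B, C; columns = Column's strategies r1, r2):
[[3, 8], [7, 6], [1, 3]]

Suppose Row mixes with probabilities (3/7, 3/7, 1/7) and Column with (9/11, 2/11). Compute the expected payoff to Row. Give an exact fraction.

369/77

Against (9/11, 2/11), each row's expected payoff is A: 43/11; B: 75/11; C: 15/11.
Taking the (3/7, 3/7, 1/7)-weighted average: (3/7)·(43/11) + (3/7)·(75/11) + (1/7)·(15/11) = 369/77.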